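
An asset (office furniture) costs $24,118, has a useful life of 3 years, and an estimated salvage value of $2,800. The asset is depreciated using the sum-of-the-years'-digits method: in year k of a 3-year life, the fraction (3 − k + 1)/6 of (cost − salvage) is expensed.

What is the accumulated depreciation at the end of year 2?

Depreciable base = $24,118 − $2,800 = $21,318.
Sum of the years' digits = 3+2+1 = 6.
Year 1: $21,318 × 3/6 = $10,659. Book value $13,459.
Year 2: $21,318 × 2/6 = $7,106. Book value $6,353.
Accumulated through year 2 = $24,118 − $6,353 = $17,765.

$17,765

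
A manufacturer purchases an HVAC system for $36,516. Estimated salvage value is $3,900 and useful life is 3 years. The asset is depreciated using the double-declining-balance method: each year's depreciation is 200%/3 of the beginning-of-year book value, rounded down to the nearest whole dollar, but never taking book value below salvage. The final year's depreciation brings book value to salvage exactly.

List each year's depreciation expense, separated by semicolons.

$24,344; $8,114; $158

Depreciable base = $36,516 − $3,900 = $32,616.
Year 1: ⌊$36,516 × 200%/3⌋ = $24,344. Book value $12,172.
Year 2: ⌊$12,172 × 200%/3⌋ = $8,114. Book value $4,058.
Year 3 (final): $4,058 − $3,900 = $158. Book value $3,900.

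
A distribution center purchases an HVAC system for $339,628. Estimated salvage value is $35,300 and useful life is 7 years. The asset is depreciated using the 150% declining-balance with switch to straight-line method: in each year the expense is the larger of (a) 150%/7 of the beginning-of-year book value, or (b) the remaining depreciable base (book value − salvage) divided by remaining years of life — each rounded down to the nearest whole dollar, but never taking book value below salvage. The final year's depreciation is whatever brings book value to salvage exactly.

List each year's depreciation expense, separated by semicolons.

Depreciable base = $339,628 − $35,300 = $304,328.
Year 1: DB = ⌊$339,628 × 150%/7⌋ = $72,777; SL = ⌊$304,328/7⌋ = $43,475 → take DB $72,777. Book value $266,851.
Year 2: DB = ⌊$266,851 × 150%/7⌋ = $57,182; SL = ⌊$231,551/6⌋ = $38,591 → take DB $57,182. Book value $209,669.
Year 3: DB = ⌊$209,669 × 150%/7⌋ = $44,929; SL = ⌊$174,369/5⌋ = $34,873 → take DB $44,929. Book value $164,740.
Year 4: DB = ⌊$164,740 × 150%/7⌋ = $35,301; SL = ⌊$129,440/4⌋ = $32,360 → take DB $35,301. Book value $129,439.
Year 5: DB = ⌊$129,439 × 150%/7⌋ = $27,736; SL = ⌊$94,139/3⌋ = $31,379 → take SL $31,379. Book value $98,060.
Year 6: DB = ⌊$98,060 × 150%/7⌋ = $21,012; SL = ⌊$62,760/2⌋ = $31,380 → take SL $31,380. Book value $66,680.
Year 7 (final): $66,680 − $35,300 = $31,380. Book value $35,300.

$72,777; $57,182; $44,929; $35,301; $31,379; $31,380; $31,380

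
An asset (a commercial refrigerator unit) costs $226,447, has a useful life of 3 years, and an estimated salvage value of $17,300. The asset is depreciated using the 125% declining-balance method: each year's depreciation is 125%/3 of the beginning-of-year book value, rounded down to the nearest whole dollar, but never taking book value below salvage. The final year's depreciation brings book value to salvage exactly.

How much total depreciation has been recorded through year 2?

$149,391

Depreciable base = $226,447 − $17,300 = $209,147.
Year 1: ⌊$226,447 × 125%/3⌋ = $94,352. Book value $132,095.
Year 2: ⌊$132,095 × 125%/3⌋ = $55,039. Book value $77,056.
Accumulated through year 2 = $226,447 − $77,056 = $149,391.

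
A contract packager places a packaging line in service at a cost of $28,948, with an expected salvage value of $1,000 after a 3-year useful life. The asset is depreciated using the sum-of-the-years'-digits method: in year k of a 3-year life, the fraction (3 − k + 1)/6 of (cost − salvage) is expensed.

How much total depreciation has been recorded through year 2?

$23,290

Depreciable base = $28,948 − $1,000 = $27,948.
Sum of the years' digits = 3+2+1 = 6.
Year 1: $27,948 × 3/6 = $13,974. Book value $14,974.
Year 2: $27,948 × 2/6 = $9,316. Book value $5,658.
Accumulated through year 2 = $28,948 − $5,658 = $23,290.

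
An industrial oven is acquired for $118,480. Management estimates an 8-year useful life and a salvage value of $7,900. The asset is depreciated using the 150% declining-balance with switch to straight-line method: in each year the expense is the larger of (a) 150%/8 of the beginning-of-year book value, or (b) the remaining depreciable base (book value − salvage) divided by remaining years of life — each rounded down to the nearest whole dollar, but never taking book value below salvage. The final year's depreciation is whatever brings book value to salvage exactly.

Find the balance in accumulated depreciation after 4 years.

$66,844

Depreciable base = $118,480 − $7,900 = $110,580.
Year 1: DB = ⌊$118,480 × 150%/8⌋ = $22,215; SL = ⌊$110,580/8⌋ = $13,822 → take DB $22,215. Book value $96,265.
Year 2: DB = ⌊$96,265 × 150%/8⌋ = $18,049; SL = ⌊$88,365/7⌋ = $12,623 → take DB $18,049. Book value $78,216.
Year 3: DB = ⌊$78,216 × 150%/8⌋ = $14,665; SL = ⌊$70,316/6⌋ = $11,719 → take DB $14,665. Book value $63,551.
Year 4: DB = ⌊$63,551 × 150%/8⌋ = $11,915; SL = ⌊$55,651/5⌋ = $11,130 → take DB $11,915. Book value $51,636.
Accumulated through year 4 = $118,480 − $51,636 = $66,844.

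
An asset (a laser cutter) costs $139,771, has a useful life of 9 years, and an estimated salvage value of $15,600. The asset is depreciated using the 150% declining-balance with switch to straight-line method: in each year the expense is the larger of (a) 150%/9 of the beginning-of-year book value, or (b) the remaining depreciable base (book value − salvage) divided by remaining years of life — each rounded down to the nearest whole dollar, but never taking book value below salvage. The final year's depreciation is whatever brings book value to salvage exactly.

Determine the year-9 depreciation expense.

Depreciable base = $139,771 − $15,600 = $124,171.
Year 1: DB = ⌊$139,771 × 150%/9⌋ = $23,295; SL = ⌊$124,171/9⌋ = $13,796 → take DB $23,295. Book value $116,476.
Year 2: DB = ⌊$116,476 × 150%/9⌋ = $19,412; SL = ⌊$100,876/8⌋ = $12,609 → take DB $19,412. Book value $97,064.
Year 3: DB = ⌊$97,064 × 150%/9⌋ = $16,177; SL = ⌊$81,464/7⌋ = $11,637 → take DB $16,177. Book value $80,887.
Year 4: DB = ⌊$80,887 × 150%/9⌋ = $13,481; SL = ⌊$65,287/6⌋ = $10,881 → take DB $13,481. Book value $67,406.
Year 5: DB = ⌊$67,406 × 150%/9⌋ = $11,234; SL = ⌊$51,806/5⌋ = $10,361 → take DB $11,234. Book value $56,172.
Year 6: DB = ⌊$56,172 × 150%/9⌋ = $9,362; SL = ⌊$40,572/4⌋ = $10,143 → take SL $10,143. Book value $46,029.
Year 7: DB = ⌊$46,029 × 150%/9⌋ = $7,671; SL = ⌊$30,429/3⌋ = $10,143 → take SL $10,143. Book value $35,886.
Year 8: DB = ⌊$35,886 × 150%/9⌋ = $5,981; SL = ⌊$20,286/2⌋ = $10,143 → take SL $10,143. Book value $25,743.
Year 9 (final): $25,743 − $15,600 = $10,143. Book value $15,600.

$10,143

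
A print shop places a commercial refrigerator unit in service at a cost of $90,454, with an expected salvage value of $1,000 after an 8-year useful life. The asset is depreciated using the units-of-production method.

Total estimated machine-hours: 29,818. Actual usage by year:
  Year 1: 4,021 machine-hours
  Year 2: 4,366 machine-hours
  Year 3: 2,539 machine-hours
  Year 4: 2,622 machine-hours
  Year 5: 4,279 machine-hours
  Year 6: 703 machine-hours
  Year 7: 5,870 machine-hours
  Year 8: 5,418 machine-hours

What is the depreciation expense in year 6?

Depreciable base = $90,454 − $1,000 = $89,454.
Rate = $89,454 / 29,818 machine-hours = $3 per machine-hour.
Year 1: 4,021 × $3 = $12,063. Book value $78,391.
Year 2: 4,366 × $3 = $13,098. Book value $65,293.
Year 3: 2,539 × $3 = $7,617. Book value $57,676.
Year 4: 2,622 × $3 = $7,866. Book value $49,810.
Year 5: 4,279 × $3 = $12,837. Book value $36,973.
Year 6: 703 × $3 = $2,109. Book value $34,864.

$2,109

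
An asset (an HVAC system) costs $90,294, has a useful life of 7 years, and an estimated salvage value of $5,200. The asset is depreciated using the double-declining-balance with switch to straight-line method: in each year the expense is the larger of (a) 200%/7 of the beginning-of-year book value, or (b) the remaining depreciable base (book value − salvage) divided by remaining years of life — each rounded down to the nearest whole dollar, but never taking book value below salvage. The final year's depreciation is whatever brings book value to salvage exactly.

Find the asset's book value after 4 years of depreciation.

$23,505

Depreciable base = $90,294 − $5,200 = $85,094.
Year 1: DB = ⌊$90,294 × 200%/7⌋ = $25,798; SL = ⌊$85,094/7⌋ = $12,156 → take DB $25,798. Book value $64,496.
Year 2: DB = ⌊$64,496 × 200%/7⌋ = $18,427; SL = ⌊$59,296/6⌋ = $9,882 → take DB $18,427. Book value $46,069.
Year 3: DB = ⌊$46,069 × 200%/7⌋ = $13,162; SL = ⌊$40,869/5⌋ = $8,173 → take DB $13,162. Book value $32,907.
Year 4: DB = ⌊$32,907 × 200%/7⌋ = $9,402; SL = ⌊$27,707/4⌋ = $6,926 → take DB $9,402. Book value $23,505.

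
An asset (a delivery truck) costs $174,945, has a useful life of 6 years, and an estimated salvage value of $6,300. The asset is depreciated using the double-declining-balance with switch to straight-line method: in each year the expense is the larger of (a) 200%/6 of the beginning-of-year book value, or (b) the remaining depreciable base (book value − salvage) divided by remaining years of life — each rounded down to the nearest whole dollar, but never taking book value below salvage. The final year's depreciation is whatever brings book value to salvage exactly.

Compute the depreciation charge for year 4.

Depreciable base = $174,945 − $6,300 = $168,645.
Year 1: DB = ⌊$174,945 × 200%/6⌋ = $58,315; SL = ⌊$168,645/6⌋ = $28,107 → take DB $58,315. Book value $116,630.
Year 2: DB = ⌊$116,630 × 200%/6⌋ = $38,876; SL = ⌊$110,330/5⌋ = $22,066 → take DB $38,876. Book value $77,754.
Year 3: DB = ⌊$77,754 × 200%/6⌋ = $25,918; SL = ⌊$71,454/4⌋ = $17,863 → take DB $25,918. Book value $51,836.
Year 4: DB = ⌊$51,836 × 200%/6⌋ = $17,278; SL = ⌊$45,536/3⌋ = $15,178 → take DB $17,278. Book value $34,558.

$17,278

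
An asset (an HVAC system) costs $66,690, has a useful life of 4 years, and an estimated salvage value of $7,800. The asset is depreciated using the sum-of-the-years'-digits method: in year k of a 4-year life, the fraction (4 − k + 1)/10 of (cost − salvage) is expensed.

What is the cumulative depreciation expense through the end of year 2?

$41,223

Depreciable base = $66,690 − $7,800 = $58,890.
Sum of the years' digits = 4+3+2+1 = 10.
Year 1: $58,890 × 4/10 = $23,556. Book value $43,134.
Year 2: $58,890 × 3/10 = $17,667. Book value $25,467.
Accumulated through year 2 = $66,690 − $25,467 = $41,223.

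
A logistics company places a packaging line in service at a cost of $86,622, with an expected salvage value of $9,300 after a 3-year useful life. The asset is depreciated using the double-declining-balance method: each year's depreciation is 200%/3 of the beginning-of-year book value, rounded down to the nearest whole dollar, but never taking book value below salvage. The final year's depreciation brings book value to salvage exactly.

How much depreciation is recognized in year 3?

Depreciable base = $86,622 − $9,300 = $77,322.
Year 1: ⌊$86,622 × 200%/3⌋ = $57,748. Book value $28,874.
Year 2: ⌊$28,874 × 200%/3⌋ = $19,249. Book value $9,625.
Year 3 (final): $9,625 − $9,300 = $325. Book value $9,300.

$325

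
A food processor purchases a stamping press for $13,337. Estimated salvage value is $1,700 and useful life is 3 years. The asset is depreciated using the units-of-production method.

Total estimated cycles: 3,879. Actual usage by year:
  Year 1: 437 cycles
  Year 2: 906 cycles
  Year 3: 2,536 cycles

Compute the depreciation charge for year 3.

Depreciable base = $13,337 − $1,700 = $11,637.
Rate = $11,637 / 3,879 cycles = $3 per cycle.
Year 1: 437 × $3 = $1,311. Book value $12,026.
Year 2: 906 × $3 = $2,718. Book value $9,308.
Year 3: 2,536 × $3 = $7,608. Book value $1,700.

$7,608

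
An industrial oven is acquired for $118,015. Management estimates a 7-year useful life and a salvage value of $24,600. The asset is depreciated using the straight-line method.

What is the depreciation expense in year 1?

$13,345

Depreciable base = $118,015 − $24,600 = $93,415.
Annual expense = $93,415 / 7 = $13,345.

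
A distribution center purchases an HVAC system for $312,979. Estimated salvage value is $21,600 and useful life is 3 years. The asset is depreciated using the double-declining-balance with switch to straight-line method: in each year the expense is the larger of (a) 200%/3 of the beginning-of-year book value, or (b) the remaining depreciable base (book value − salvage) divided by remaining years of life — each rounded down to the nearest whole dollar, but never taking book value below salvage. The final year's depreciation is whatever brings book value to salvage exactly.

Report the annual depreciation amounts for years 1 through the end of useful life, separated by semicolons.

Depreciable base = $312,979 − $21,600 = $291,379.
Year 1: DB = ⌊$312,979 × 200%/3⌋ = $208,652; SL = ⌊$291,379/3⌋ = $97,126 → take DB $208,652. Book value $104,327.
Year 2: DB = ⌊$104,327 × 200%/3⌋ = $69,551; SL = ⌊$82,727/2⌋ = $41,363 → take DB $69,551. Book value $34,776.
Year 3 (final): $34,776 − $21,600 = $13,176. Book value $21,600.

$208,652; $69,551; $13,176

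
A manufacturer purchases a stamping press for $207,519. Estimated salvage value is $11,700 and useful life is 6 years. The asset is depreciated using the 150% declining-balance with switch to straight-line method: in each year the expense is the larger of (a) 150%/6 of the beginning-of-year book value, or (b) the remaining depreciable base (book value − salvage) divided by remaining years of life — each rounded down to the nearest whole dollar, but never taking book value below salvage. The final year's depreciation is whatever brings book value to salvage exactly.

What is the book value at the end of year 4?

Depreciable base = $207,519 − $11,700 = $195,819.
Year 1: DB = ⌊$207,519 × 150%/6⌋ = $51,879; SL = ⌊$195,819/6⌋ = $32,636 → take DB $51,879. Book value $155,640.
Year 2: DB = ⌊$155,640 × 150%/6⌋ = $38,910; SL = ⌊$143,940/5⌋ = $28,788 → take DB $38,910. Book value $116,730.
Year 3: DB = ⌊$116,730 × 150%/6⌋ = $29,182; SL = ⌊$105,030/4⌋ = $26,257 → take DB $29,182. Book value $87,548.
Year 4: DB = ⌊$87,548 × 150%/6⌋ = $21,887; SL = ⌊$75,848/3⌋ = $25,282 → take SL $25,282. Book value $62,266.

$62,266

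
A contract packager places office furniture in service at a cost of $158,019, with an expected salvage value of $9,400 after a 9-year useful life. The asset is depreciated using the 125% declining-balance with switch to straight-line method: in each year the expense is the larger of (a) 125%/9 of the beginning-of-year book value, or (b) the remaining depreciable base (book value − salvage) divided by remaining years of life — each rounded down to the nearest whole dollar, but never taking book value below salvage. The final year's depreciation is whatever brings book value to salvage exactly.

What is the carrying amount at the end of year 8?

Depreciable base = $158,019 − $9,400 = $148,619.
Year 1: DB = ⌊$158,019 × 125%/9⌋ = $21,947; SL = ⌊$148,619/9⌋ = $16,513 → take DB $21,947. Book value $136,072.
Year 2: DB = ⌊$136,072 × 125%/9⌋ = $18,898; SL = ⌊$126,672/8⌋ = $15,834 → take DB $18,898. Book value $117,174.
Year 3: DB = ⌊$117,174 × 125%/9⌋ = $16,274; SL = ⌊$107,774/7⌋ = $15,396 → take DB $16,274. Book value $100,900.
Year 4: DB = ⌊$100,900 × 125%/9⌋ = $14,013; SL = ⌊$91,500/6⌋ = $15,250 → take SL $15,250. Book value $85,650.
Year 5: DB = ⌊$85,650 × 125%/9⌋ = $11,895; SL = ⌊$76,250/5⌋ = $15,250 → take SL $15,250. Book value $70,400.
Year 6: DB = ⌊$70,400 × 125%/9⌋ = $9,777; SL = ⌊$61,000/4⌋ = $15,250 → take SL $15,250. Book value $55,150.
Year 7: DB = ⌊$55,150 × 125%/9⌋ = $7,659; SL = ⌊$45,750/3⌋ = $15,250 → take SL $15,250. Book value $39,900.
Year 8: DB = ⌊$39,900 × 125%/9⌋ = $5,541; SL = ⌊$30,500/2⌋ = $15,250 → take SL $15,250. Book value $24,650.

$24,650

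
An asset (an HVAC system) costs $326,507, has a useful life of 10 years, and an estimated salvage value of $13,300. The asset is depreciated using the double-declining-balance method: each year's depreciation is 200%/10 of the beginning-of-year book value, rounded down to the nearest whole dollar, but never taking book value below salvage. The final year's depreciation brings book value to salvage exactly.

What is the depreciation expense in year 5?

$26,747

Depreciable base = $326,507 − $13,300 = $313,207.
Year 1: ⌊$326,507 × 200%/10⌋ = $65,301. Book value $261,206.
Year 2: ⌊$261,206 × 200%/10⌋ = $52,241. Book value $208,965.
Year 3: ⌊$208,965 × 200%/10⌋ = $41,793. Book value $167,172.
Year 4: ⌊$167,172 × 200%/10⌋ = $33,434. Book value $133,738.
Year 5: ⌊$133,738 × 200%/10⌋ = $26,747. Book value $106,991.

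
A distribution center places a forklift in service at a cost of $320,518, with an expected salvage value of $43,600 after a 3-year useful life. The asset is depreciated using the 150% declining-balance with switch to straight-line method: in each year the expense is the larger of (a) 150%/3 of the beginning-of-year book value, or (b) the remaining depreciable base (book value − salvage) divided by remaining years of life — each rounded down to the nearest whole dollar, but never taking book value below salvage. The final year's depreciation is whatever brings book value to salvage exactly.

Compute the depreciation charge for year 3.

$36,530

Depreciable base = $320,518 − $43,600 = $276,918.
Year 1: DB = ⌊$320,518 × 150%/3⌋ = $160,259; SL = ⌊$276,918/3⌋ = $92,306 → take DB $160,259. Book value $160,259.
Year 2: DB = ⌊$160,259 × 150%/3⌋ = $80,129; SL = ⌊$116,659/2⌋ = $58,329 → take DB $80,129. Book value $80,130.
Year 3 (final): $80,130 − $43,600 = $36,530. Book value $43,600.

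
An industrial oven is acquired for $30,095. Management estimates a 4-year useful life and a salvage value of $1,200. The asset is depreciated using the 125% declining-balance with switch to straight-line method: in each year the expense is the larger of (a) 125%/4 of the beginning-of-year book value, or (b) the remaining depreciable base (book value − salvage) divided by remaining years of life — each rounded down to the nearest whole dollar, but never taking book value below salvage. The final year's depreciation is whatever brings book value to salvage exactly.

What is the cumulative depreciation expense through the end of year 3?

Depreciable base = $30,095 − $1,200 = $28,895.
Year 1: DB = ⌊$30,095 × 125%/4⌋ = $9,404; SL = ⌊$28,895/4⌋ = $7,223 → take DB $9,404. Book value $20,691.
Year 2: DB = ⌊$20,691 × 125%/4⌋ = $6,465; SL = ⌊$19,491/3⌋ = $6,497 → take SL $6,497. Book value $14,194.
Year 3: DB = ⌊$14,194 × 125%/4⌋ = $4,435; SL = ⌊$12,994/2⌋ = $6,497 → take SL $6,497. Book value $7,697.
Accumulated through year 3 = $30,095 − $7,697 = $22,398.

$22,398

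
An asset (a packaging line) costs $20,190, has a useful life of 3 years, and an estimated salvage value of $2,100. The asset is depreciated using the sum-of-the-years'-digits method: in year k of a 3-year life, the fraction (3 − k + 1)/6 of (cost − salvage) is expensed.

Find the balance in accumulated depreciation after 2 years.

Depreciable base = $20,190 − $2,100 = $18,090.
Sum of the years' digits = 3+2+1 = 6.
Year 1: $18,090 × 3/6 = $9,045. Book value $11,145.
Year 2: $18,090 × 2/6 = $6,030. Book value $5,115.
Accumulated through year 2 = $20,190 − $5,115 = $15,075.

$15,075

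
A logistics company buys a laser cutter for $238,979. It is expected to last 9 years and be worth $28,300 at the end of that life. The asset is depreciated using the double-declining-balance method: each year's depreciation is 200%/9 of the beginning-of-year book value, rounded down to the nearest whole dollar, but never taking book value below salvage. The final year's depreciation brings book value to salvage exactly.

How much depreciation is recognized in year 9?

Depreciable base = $238,979 − $28,300 = $210,679.
Year 1: ⌊$238,979 × 200%/9⌋ = $53,106. Book value $185,873.
Year 2: ⌊$185,873 × 200%/9⌋ = $41,305. Book value $144,568.
Year 3: ⌊$144,568 × 200%/9⌋ = $32,126. Book value $112,442.
Year 4: ⌊$112,442 × 200%/9⌋ = $24,987. Book value $87,455.
Year 5: ⌊$87,455 × 200%/9⌋ = $19,434. Book value $68,021.
Year 6: ⌊$68,021 × 200%/9⌋ = $15,115. Book value $52,906.
Year 7: ⌊$52,906 × 200%/9⌋ = $11,756. Book value $41,150.
Year 8: ⌊$41,150 × 200%/9⌋ = $9,144. Book value $32,006.
Year 9 (final): $32,006 − $28,300 = $3,706. Book value $28,300.

$3,706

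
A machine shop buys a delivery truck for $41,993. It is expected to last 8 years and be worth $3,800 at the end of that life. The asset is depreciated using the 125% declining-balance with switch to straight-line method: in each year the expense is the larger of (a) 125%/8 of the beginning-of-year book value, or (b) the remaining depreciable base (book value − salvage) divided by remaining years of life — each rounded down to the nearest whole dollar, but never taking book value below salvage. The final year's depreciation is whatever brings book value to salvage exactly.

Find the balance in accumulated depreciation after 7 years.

$33,908

Depreciable base = $41,993 − $3,800 = $38,193.
Year 1: DB = ⌊$41,993 × 125%/8⌋ = $6,561; SL = ⌊$38,193/8⌋ = $4,774 → take DB $6,561. Book value $35,432.
Year 2: DB = ⌊$35,432 × 125%/8⌋ = $5,536; SL = ⌊$31,632/7⌋ = $4,518 → take DB $5,536. Book value $29,896.
Year 3: DB = ⌊$29,896 × 125%/8⌋ = $4,671; SL = ⌊$26,096/6⌋ = $4,349 → take DB $4,671. Book value $25,225.
Year 4: DB = ⌊$25,225 × 125%/8⌋ = $3,941; SL = ⌊$21,425/5⌋ = $4,285 → take SL $4,285. Book value $20,940.
Year 5: DB = ⌊$20,940 × 125%/8⌋ = $3,271; SL = ⌊$17,140/4⌋ = $4,285 → take SL $4,285. Book value $16,655.
Year 6: DB = ⌊$16,655 × 125%/8⌋ = $2,602; SL = ⌊$12,855/3⌋ = $4,285 → take SL $4,285. Book value $12,370.
Year 7: DB = ⌊$12,370 × 125%/8⌋ = $1,932; SL = ⌊$8,570/2⌋ = $4,285 → take SL $4,285. Book value $8,085.
Accumulated through year 7 = $41,993 − $8,085 = $33,908.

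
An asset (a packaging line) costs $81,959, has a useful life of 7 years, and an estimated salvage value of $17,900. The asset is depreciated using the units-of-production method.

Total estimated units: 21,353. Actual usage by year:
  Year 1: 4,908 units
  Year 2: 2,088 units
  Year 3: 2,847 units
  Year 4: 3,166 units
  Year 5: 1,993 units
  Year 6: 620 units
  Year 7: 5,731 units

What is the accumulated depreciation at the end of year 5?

Depreciable base = $81,959 − $17,900 = $64,059.
Rate = $64,059 / 21,353 units = $3 per unit.
Year 1: 4,908 × $3 = $14,724. Book value $67,235.
Year 2: 2,088 × $3 = $6,264. Book value $60,971.
Year 3: 2,847 × $3 = $8,541. Book value $52,430.
Year 4: 3,166 × $3 = $9,498. Book value $42,932.
Year 5: 1,993 × $3 = $5,979. Book value $36,953.
Accumulated through year 5 = $81,959 − $36,953 = $45,006.

$45,006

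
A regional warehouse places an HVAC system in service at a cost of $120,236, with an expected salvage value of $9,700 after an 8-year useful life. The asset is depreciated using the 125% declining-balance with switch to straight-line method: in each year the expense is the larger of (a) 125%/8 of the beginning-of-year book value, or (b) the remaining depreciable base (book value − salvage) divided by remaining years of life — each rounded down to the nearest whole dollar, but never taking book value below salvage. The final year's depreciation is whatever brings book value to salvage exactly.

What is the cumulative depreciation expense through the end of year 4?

Depreciable base = $120,236 − $9,700 = $110,536.
Year 1: DB = ⌊$120,236 × 125%/8⌋ = $18,786; SL = ⌊$110,536/8⌋ = $13,817 → take DB $18,786. Book value $101,450.
Year 2: DB = ⌊$101,450 × 125%/8⌋ = $15,851; SL = ⌊$91,750/7⌋ = $13,107 → take DB $15,851. Book value $85,599.
Year 3: DB = ⌊$85,599 × 125%/8⌋ = $13,374; SL = ⌊$75,899/6⌋ = $12,649 → take DB $13,374. Book value $72,225.
Year 4: DB = ⌊$72,225 × 125%/8⌋ = $11,285; SL = ⌊$62,525/5⌋ = $12,505 → take SL $12,505. Book value $59,720.
Accumulated through year 4 = $120,236 − $59,720 = $60,516.

$60,516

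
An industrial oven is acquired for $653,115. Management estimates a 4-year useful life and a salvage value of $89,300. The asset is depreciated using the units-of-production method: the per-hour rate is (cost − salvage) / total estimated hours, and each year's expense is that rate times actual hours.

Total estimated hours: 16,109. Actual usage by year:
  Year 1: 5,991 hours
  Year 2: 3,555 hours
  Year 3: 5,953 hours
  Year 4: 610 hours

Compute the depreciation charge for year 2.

$124,425

Depreciable base = $653,115 − $89,300 = $563,815.
Rate = $563,815 / 16,109 hours = $35 per hour.
Year 1: 5,991 × $35 = $209,685. Book value $443,430.
Year 2: 3,555 × $35 = $124,425. Book value $319,005.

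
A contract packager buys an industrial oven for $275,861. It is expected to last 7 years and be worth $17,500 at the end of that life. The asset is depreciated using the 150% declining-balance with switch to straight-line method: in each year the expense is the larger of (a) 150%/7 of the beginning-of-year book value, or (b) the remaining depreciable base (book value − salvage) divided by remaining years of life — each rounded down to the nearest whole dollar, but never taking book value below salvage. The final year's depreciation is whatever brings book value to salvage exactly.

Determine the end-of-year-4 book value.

Depreciable base = $275,861 − $17,500 = $258,361.
Year 1: DB = ⌊$275,861 × 150%/7⌋ = $59,113; SL = ⌊$258,361/7⌋ = $36,908 → take DB $59,113. Book value $216,748.
Year 2: DB = ⌊$216,748 × 150%/7⌋ = $46,446; SL = ⌊$199,248/6⌋ = $33,208 → take DB $46,446. Book value $170,302.
Year 3: DB = ⌊$170,302 × 150%/7⌋ = $36,493; SL = ⌊$152,802/5⌋ = $30,560 → take DB $36,493. Book value $133,809.
Year 4: DB = ⌊$133,809 × 150%/7⌋ = $28,673; SL = ⌊$116,309/4⌋ = $29,077 → take SL $29,077. Book value $104,732.

$104,732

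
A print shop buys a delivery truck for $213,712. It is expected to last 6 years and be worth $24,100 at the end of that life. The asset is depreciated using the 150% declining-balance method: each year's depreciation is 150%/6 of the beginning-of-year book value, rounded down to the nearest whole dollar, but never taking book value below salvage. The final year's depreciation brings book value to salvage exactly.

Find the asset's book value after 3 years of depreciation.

Depreciable base = $213,712 − $24,100 = $189,612.
Year 1: ⌊$213,712 × 150%/6⌋ = $53,428. Book value $160,284.
Year 2: ⌊$160,284 × 150%/6⌋ = $40,071. Book value $120,213.
Year 3: ⌊$120,213 × 150%/6⌋ = $30,053. Book value $90,160.

$90,160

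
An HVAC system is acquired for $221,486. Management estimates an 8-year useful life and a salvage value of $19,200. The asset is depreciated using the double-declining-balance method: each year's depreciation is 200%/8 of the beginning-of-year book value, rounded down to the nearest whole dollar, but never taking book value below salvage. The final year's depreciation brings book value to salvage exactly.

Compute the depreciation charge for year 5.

$17,520

Depreciable base = $221,486 − $19,200 = $202,286.
Year 1: ⌊$221,486 × 200%/8⌋ = $55,371. Book value $166,115.
Year 2: ⌊$166,115 × 200%/8⌋ = $41,528. Book value $124,587.
Year 3: ⌊$124,587 × 200%/8⌋ = $31,146. Book value $93,441.
Year 4: ⌊$93,441 × 200%/8⌋ = $23,360. Book value $70,081.
Year 5: ⌊$70,081 × 200%/8⌋ = $17,520. Book value $52,561.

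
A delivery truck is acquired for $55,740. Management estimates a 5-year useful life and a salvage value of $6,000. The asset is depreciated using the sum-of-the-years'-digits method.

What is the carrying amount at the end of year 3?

Depreciable base = $55,740 − $6,000 = $49,740.
Sum of the years' digits = 5+4+3+2+1 = 15.
Year 1: $49,740 × 5/15 = $16,580. Book value $39,160.
Year 2: $49,740 × 4/15 = $13,264. Book value $25,896.
Year 3: $49,740 × 3/15 = $9,948. Book value $15,948.

$15,948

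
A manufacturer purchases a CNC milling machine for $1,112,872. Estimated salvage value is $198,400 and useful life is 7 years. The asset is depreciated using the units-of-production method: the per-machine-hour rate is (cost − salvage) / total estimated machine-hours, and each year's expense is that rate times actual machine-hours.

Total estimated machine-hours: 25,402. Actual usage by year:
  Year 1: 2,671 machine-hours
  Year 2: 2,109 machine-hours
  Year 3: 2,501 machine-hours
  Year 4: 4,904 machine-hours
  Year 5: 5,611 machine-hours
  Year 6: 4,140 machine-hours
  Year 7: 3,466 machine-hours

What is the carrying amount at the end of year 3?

$850,756

Depreciable base = $1,112,872 − $198,400 = $914,472.
Rate = $914,472 / 25,402 machine-hours = $36 per machine-hour.
Year 1: 2,671 × $36 = $96,156. Book value $1,016,716.
Year 2: 2,109 × $36 = $75,924. Book value $940,792.
Year 3: 2,501 × $36 = $90,036. Book value $850,756.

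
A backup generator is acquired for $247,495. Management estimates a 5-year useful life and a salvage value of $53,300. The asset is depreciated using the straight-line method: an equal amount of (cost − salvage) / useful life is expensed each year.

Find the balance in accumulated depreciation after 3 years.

Depreciable base = $247,495 − $53,300 = $194,195.
Annual expense = $194,195 / 5 = $38,839.
End of year 1: book value $208,656.
End of year 2: book value $169,817.
End of year 3: book value $130,978.
Accumulated through year 3 = $247,495 − $130,978 = $116,517.

$116,517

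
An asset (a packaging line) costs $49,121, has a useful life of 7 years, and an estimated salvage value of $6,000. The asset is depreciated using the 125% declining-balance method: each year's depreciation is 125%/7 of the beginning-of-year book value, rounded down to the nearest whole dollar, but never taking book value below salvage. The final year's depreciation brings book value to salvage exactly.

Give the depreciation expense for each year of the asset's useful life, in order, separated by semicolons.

Depreciable base = $49,121 − $6,000 = $43,121.
Year 1: ⌊$49,121 × 125%/7⌋ = $8,771. Book value $40,350.
Year 2: ⌊$40,350 × 125%/7⌋ = $7,205. Book value $33,145.
Year 3: ⌊$33,145 × 125%/7⌋ = $5,918. Book value $27,227.
Year 4: ⌊$27,227 × 125%/7⌋ = $4,861. Book value $22,366.
Year 5: ⌊$22,366 × 125%/7⌋ = $3,993. Book value $18,373.
Year 6: ⌊$18,373 × 125%/7⌋ = $3,280. Book value $15,093.
Year 7 (final): $15,093 − $6,000 = $9,093. Book value $6,000.

$8,771; $7,205; $5,918; $4,861; $3,993; $3,280; $9,093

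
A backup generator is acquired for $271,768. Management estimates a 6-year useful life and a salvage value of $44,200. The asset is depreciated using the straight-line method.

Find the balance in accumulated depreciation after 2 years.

$75,856

Depreciable base = $271,768 − $44,200 = $227,568.
Annual expense = $227,568 / 6 = $37,928.
End of year 1: book value $233,840.
End of year 2: book value $195,912.
Accumulated through year 2 = $271,768 − $195,912 = $75,856.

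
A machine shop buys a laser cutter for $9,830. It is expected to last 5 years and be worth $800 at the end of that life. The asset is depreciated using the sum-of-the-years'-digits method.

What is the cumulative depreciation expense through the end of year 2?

Depreciable base = $9,830 − $800 = $9,030.
Sum of the years' digits = 5+4+3+2+1 = 15.
Year 1: $9,030 × 5/15 = $3,010. Book value $6,820.
Year 2: $9,030 × 4/15 = $2,408. Book value $4,412.
Accumulated through year 2 = $9,830 − $4,412 = $5,418.

$5,418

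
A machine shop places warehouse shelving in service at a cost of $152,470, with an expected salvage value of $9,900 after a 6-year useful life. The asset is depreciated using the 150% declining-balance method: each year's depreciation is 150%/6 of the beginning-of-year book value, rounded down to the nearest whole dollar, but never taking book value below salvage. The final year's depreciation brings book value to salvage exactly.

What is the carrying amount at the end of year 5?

$36,183

Depreciable base = $152,470 − $9,900 = $142,570.
Year 1: ⌊$152,470 × 150%/6⌋ = $38,117. Book value $114,353.
Year 2: ⌊$114,353 × 150%/6⌋ = $28,588. Book value $85,765.
Year 3: ⌊$85,765 × 150%/6⌋ = $21,441. Book value $64,324.
Year 4: ⌊$64,324 × 150%/6⌋ = $16,081. Book value $48,243.
Year 5: ⌊$48,243 × 150%/6⌋ = $12,060. Book value $36,183.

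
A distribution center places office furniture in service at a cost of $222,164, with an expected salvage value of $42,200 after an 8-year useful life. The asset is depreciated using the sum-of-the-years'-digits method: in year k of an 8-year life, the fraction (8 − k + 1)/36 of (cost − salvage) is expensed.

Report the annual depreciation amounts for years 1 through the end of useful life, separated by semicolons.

Depreciable base = $222,164 − $42,200 = $179,964.
Sum of the years' digits = 8+7+6+5+4+3+2+1 = 36.
Year 1: $179,964 × 8/36 = $39,992. Book value $182,172.
Year 2: $179,964 × 7/36 = $34,993. Book value $147,179.
Year 3: $179,964 × 6/36 = $29,994. Book value $117,185.
Year 4: $179,964 × 5/36 = $24,995. Book value $92,190.
Year 5: $179,964 × 4/36 = $19,996. Book value $72,194.
Year 6: $179,964 × 3/36 = $14,997. Book value $57,197.
Year 7: $179,964 × 2/36 = $9,998. Book value $47,199.
Year 8: $179,964 × 1/36 = $4,999. Book value $42,200.

$39,992; $34,993; $29,994; $24,995; $19,996; $14,997; $9,998; $4,999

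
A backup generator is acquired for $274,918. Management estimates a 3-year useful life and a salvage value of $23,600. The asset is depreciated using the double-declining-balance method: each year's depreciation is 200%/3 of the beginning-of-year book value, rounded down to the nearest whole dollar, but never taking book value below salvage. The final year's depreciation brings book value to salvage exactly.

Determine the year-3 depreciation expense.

Depreciable base = $274,918 − $23,600 = $251,318.
Year 1: ⌊$274,918 × 200%/3⌋ = $183,278. Book value $91,640.
Year 2: ⌊$91,640 × 200%/3⌋ = $61,093. Book value $30,547.
Year 3 (final): $30,547 − $23,600 = $6,947. Book value $23,600.

$6,947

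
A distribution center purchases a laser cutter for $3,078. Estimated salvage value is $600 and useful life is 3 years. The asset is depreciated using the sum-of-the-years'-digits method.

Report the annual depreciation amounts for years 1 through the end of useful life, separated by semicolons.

$1,239; $826; $413

Depreciable base = $3,078 − $600 = $2,478.
Sum of the years' digits = 3+2+1 = 6.
Year 1: $2,478 × 3/6 = $1,239. Book value $1,839.
Year 2: $2,478 × 2/6 = $826. Book value $1,013.
Year 3: $2,478 × 1/6 = $413. Book value $600.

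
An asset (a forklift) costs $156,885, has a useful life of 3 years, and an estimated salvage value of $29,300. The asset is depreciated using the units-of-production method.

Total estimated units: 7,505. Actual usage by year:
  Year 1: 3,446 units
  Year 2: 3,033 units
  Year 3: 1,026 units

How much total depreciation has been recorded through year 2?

$110,143

Depreciable base = $156,885 − $29,300 = $127,585.
Rate = $127,585 / 7,505 units = $17 per unit.
Year 1: 3,446 × $17 = $58,582. Book value $98,303.
Year 2: 3,033 × $17 = $51,561. Book value $46,742.
Accumulated through year 2 = $156,885 − $46,742 = $110,143.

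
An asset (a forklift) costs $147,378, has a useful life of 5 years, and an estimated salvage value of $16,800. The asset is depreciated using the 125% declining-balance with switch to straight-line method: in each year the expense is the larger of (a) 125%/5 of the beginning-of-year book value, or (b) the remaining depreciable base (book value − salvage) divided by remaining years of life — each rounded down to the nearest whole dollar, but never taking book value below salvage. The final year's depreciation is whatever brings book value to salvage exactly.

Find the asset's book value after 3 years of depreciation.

Depreciable base = $147,378 − $16,800 = $130,578.
Year 1: DB = ⌊$147,378 × 125%/5⌋ = $36,844; SL = ⌊$130,578/5⌋ = $26,115 → take DB $36,844. Book value $110,534.
Year 2: DB = ⌊$110,534 × 125%/5⌋ = $27,633; SL = ⌊$93,734/4⌋ = $23,433 → take DB $27,633. Book value $82,901.
Year 3: DB = ⌊$82,901 × 125%/5⌋ = $20,725; SL = ⌊$66,101/3⌋ = $22,033 → take SL $22,033. Book value $60,868.

$60,868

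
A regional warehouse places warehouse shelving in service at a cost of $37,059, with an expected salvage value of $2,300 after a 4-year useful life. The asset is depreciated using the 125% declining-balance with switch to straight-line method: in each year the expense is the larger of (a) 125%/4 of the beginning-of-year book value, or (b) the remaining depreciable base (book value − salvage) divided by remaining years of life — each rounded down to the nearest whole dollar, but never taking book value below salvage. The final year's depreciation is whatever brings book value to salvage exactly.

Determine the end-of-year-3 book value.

Depreciable base = $37,059 − $2,300 = $34,759.
Year 1: DB = ⌊$37,059 × 125%/4⌋ = $11,580; SL = ⌊$34,759/4⌋ = $8,689 → take DB $11,580. Book value $25,479.
Year 2: DB = ⌊$25,479 × 125%/4⌋ = $7,962; SL = ⌊$23,179/3⌋ = $7,726 → take DB $7,962. Book value $17,517.
Year 3: DB = ⌊$17,517 × 125%/4⌋ = $5,474; SL = ⌊$15,217/2⌋ = $7,608 → take SL $7,608. Book value $9,909.

$9,909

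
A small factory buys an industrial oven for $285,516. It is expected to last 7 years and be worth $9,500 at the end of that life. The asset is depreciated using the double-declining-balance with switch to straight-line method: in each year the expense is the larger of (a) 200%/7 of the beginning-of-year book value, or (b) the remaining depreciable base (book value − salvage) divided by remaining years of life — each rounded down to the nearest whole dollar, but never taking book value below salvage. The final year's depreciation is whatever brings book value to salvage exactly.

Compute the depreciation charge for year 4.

$29,729

Depreciable base = $285,516 − $9,500 = $276,016.
Year 1: DB = ⌊$285,516 × 200%/7⌋ = $81,576; SL = ⌊$276,016/7⌋ = $39,430 → take DB $81,576. Book value $203,940.
Year 2: DB = ⌊$203,940 × 200%/7⌋ = $58,268; SL = ⌊$194,440/6⌋ = $32,406 → take DB $58,268. Book value $145,672.
Year 3: DB = ⌊$145,672 × 200%/7⌋ = $41,620; SL = ⌊$136,172/5⌋ = $27,234 → take DB $41,620. Book value $104,052.
Year 4: DB = ⌊$104,052 × 200%/7⌋ = $29,729; SL = ⌊$94,552/4⌋ = $23,638 → take DB $29,729. Book value $74,323.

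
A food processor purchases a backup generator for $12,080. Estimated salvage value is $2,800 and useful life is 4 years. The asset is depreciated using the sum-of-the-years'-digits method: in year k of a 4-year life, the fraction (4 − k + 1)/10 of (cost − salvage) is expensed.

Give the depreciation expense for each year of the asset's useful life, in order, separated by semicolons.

Depreciable base = $12,080 − $2,800 = $9,280.
Sum of the years' digits = 4+3+2+1 = 10.
Year 1: $9,280 × 4/10 = $3,712. Book value $8,368.
Year 2: $9,280 × 3/10 = $2,784. Book value $5,584.
Year 3: $9,280 × 2/10 = $1,856. Book value $3,728.
Year 4: $9,280 × 1/10 = $928. Book value $2,800.

$3,712; $2,784; $1,856; $928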